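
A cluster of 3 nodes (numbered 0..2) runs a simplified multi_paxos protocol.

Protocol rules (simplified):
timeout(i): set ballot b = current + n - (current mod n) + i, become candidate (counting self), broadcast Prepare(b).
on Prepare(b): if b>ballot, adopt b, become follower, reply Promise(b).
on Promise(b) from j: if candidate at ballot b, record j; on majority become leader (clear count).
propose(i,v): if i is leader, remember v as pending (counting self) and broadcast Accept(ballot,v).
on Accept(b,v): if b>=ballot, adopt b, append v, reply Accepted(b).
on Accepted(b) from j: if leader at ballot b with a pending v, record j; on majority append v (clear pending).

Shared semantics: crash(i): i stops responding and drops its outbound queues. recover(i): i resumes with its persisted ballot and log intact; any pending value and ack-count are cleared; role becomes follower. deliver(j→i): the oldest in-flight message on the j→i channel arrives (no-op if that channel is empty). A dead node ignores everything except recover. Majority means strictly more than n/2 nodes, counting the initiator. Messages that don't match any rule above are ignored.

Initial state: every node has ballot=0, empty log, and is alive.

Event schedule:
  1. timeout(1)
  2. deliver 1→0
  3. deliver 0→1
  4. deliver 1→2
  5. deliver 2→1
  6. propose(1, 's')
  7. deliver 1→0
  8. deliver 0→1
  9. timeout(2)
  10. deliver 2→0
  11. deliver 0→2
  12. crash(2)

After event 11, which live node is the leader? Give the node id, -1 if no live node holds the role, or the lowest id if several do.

1

step 1 timeout(1): 1={cand,b=4,log=-}
step 2 deliver 1→0: 0={foll,b=4,log=-}
step 3 deliver 0→1: 1={lead,b=4,log=-}
step 4 deliver 1→2: 2={foll,b=4,log=-}
step 5 deliver 2→1: —
step 6 propose(1,'s'): —
step 7 deliver 1→0: 0={foll,b=4,log=s}
step 8 deliver 0→1: 1={lead,b=4,log=s}
step 9 timeout(2): 2={cand,b=8,log=-}
step 10 deliver 2→0: 0={foll,b=8,log=s}
step 11 deliver 0→2: 2={lead,b=8,log=-}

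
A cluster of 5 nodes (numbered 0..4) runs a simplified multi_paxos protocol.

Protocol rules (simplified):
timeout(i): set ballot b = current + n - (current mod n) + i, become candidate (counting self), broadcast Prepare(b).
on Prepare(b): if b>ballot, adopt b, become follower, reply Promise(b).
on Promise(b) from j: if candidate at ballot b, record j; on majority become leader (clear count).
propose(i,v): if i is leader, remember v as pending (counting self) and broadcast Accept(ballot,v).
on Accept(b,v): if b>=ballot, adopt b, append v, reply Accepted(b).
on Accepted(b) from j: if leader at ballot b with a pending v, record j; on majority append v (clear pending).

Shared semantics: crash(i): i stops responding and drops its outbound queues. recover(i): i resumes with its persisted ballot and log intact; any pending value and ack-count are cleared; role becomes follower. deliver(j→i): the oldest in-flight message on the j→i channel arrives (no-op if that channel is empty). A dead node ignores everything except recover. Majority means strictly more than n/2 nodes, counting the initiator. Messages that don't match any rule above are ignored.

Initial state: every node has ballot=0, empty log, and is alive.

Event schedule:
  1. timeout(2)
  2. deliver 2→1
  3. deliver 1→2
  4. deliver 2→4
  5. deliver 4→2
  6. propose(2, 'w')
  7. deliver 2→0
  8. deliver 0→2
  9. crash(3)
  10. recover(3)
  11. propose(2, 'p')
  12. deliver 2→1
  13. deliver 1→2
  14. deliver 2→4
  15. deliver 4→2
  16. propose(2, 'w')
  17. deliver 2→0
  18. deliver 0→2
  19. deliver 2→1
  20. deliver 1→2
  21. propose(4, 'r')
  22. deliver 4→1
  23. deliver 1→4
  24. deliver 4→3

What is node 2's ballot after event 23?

1. timeout(2):  <2:cand b7 ->
2. deliver 2→1:  <1:foll b7 ->
3. deliver 1→2:  nop
4. deliver 2→4:  <4:foll b7 ->
5. deliver 4→2:  <2:lead b7 ->
6. propose(2,'w'):  nop
7. deliver 2→0:  <0:foll b7 ->
8. deliver 0→2:  nop
9. crash(3):  <3:✗foll b0 ->
10. recover(3):  <3:foll b0 ->
11. propose(2,'p'):  nop
12. deliver 2→1:  <1:foll b7 w>
13. deliver 1→2:  nop
14. deliver 2→4:  <4:foll b7 w>
15. deliver 4→2:  <2:lead b7 p>
16. propose(2,'w'):  nop
17. deliver 2→0:  <0:foll b7 w>
18. deliver 0→2:  nop
19. deliver 2→1:  <1:foll b7 w,p>
20. deliver 1→2:  <2:lead b7 p,w>
21. propose(4,'r'):  nop
22. deliver 4→1:  nop
23. deliver 1→4:  nop

7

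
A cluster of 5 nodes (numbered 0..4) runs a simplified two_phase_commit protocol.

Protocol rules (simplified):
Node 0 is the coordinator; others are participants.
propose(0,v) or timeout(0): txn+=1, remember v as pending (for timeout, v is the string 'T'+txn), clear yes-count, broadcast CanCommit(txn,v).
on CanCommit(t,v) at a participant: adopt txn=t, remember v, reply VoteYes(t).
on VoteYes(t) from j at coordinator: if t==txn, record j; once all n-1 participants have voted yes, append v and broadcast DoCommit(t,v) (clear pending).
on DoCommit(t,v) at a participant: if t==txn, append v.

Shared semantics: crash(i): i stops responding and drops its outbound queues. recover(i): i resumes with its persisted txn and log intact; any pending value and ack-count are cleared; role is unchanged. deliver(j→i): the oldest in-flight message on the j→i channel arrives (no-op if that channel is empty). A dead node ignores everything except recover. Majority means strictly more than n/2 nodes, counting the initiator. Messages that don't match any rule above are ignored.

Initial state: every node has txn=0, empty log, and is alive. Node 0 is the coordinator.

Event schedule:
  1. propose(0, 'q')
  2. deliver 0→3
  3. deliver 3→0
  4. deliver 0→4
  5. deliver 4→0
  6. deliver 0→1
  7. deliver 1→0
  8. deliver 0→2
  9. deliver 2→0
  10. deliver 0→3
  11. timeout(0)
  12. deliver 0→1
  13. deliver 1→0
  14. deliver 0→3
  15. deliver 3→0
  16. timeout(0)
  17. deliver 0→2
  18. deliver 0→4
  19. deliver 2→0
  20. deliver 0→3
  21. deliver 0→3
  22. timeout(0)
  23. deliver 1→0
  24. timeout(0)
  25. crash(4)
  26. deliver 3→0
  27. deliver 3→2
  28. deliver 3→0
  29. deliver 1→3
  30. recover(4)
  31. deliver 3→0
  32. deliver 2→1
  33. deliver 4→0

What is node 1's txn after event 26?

[1] propose(0,'q') → N0(coor t1 [-])
[2] deliver 0→3 → N3(part t1 [-])
[3] deliver 3→0 → ∅
[4] deliver 0→4 → N4(part t1 [-])
[5] deliver 4→0 → ∅
[6] deliver 0→1 → N1(part t1 [-])
[7] deliver 1→0 → ∅
[8] deliver 0→2 → N2(part t1 [-])
[9] deliver 2→0 → N0(coor t1 [q])
[10] deliver 0→3 → N3(part t1 [q])
[11] timeout(0) → N0(coor t2 [q])
[12] deliver 0→1 → N1(part t1 [q])
[13] deliver 1→0 → ∅
[14] deliver 0→3 → N3(part t2 [q])
[15] deliver 3→0 → ∅
[16] timeout(0) → N0(coor t3 [q])
[17] deliver 0→2 → N2(part t1 [q])
[18] deliver 0→4 → N4(part t1 [q])
[19] deliver 2→0 → ∅
[20] deliver 0→3 → N3(part t3 [q])
[21] deliver 0→3 → ∅
[22] timeout(0) → N0(coor t4 [q])
[23] deliver 1→0 → ∅
[24] timeout(0) → N0(coor t5 [q])
[25] crash(4) → N4(✗part t1 [q])
[26] deliver 3→0 → ∅

1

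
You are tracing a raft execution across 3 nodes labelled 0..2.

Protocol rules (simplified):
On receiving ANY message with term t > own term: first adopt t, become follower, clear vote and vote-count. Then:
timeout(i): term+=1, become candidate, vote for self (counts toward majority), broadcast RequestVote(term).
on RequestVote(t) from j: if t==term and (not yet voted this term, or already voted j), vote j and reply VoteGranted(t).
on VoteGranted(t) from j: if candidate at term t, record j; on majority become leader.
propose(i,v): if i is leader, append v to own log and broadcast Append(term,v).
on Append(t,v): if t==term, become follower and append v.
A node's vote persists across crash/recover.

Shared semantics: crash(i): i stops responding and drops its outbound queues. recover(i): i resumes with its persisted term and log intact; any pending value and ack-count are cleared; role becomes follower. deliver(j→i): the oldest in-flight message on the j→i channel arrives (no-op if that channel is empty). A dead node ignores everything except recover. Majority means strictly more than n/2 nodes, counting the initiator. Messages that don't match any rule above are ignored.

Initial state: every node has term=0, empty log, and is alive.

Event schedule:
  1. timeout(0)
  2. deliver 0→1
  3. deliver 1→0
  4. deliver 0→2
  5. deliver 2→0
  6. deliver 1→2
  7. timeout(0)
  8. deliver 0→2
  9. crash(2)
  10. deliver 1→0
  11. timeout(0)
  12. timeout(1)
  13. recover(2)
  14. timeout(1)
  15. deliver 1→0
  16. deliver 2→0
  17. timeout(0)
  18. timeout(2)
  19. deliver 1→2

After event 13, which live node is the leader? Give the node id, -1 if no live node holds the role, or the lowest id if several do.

-1

step 1 timeout(0): 0={cand,t=1,log=-}
step 2 deliver 0→1: 1={foll,t=1,log=-}
step 3 deliver 1→0: 0={lead,t=1,log=-}
step 4 deliver 0→2: 2={foll,t=1,log=-}
step 5 deliver 2→0: —
step 6 deliver 1→2: —
step 7 timeout(0): 0={cand,t=2,log=-}
step 8 deliver 0→2: 2={foll,t=2,log=-}
step 9 crash(2): 2={✗foll,t=2,log=-}
step 10 deliver 1→0: —
step 11 timeout(0): 0={cand,t=3,log=-}
step 12 timeout(1): 1={cand,t=2,log=-}
step 13 recover(2): 2={foll,t=2,log=-}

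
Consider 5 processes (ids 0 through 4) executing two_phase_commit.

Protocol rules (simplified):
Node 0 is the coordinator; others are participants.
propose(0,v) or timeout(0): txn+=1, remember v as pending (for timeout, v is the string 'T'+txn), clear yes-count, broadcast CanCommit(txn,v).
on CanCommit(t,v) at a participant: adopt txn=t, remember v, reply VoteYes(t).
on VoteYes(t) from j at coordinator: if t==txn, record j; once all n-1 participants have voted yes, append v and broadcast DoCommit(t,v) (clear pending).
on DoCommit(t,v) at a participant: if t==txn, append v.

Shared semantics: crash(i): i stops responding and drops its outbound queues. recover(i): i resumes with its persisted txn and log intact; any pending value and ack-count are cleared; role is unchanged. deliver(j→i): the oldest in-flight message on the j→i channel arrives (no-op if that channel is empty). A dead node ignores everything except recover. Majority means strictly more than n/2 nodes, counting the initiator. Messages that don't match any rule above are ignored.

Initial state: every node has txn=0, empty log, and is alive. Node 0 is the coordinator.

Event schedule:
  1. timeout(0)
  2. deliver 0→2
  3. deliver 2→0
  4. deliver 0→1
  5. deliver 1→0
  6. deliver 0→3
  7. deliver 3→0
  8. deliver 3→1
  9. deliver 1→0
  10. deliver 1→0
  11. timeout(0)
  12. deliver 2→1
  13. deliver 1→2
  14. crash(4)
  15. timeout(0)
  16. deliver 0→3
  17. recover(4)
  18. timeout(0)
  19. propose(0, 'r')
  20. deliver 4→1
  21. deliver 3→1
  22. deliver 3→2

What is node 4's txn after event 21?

0

[1] timeout(0) → N0(coor t1 [-])
[2] deliver 0→2 → N2(part t1 [-])
[3] deliver 2→0 → ∅
[4] deliver 0→1 → N1(part t1 [-])
[5] deliver 1→0 → ∅
[6] deliver 0→3 → N3(part t1 [-])
[7] deliver 3→0 → ∅
[8] deliver 3→1 → ∅
[9] deliver 1→0 → ∅
[10] deliver 1→0 → ∅
[11] timeout(0) → N0(coor t2 [-])
[12] deliver 2→1 → ∅
[13] deliver 1→2 → ∅
[14] crash(4) → N4(✗part t0 [-])
[15] timeout(0) → N0(coor t3 [-])
[16] deliver 0→3 → N3(part t2 [-])
[17] recover(4) → N4(part t0 [-])
[18] timeout(0) → N0(coor t4 [-])
[19] propose(0,'r') → N0(coor t5 [-])
[20] deliver 4→1 → ∅
[21] deliver 3→1 → ∅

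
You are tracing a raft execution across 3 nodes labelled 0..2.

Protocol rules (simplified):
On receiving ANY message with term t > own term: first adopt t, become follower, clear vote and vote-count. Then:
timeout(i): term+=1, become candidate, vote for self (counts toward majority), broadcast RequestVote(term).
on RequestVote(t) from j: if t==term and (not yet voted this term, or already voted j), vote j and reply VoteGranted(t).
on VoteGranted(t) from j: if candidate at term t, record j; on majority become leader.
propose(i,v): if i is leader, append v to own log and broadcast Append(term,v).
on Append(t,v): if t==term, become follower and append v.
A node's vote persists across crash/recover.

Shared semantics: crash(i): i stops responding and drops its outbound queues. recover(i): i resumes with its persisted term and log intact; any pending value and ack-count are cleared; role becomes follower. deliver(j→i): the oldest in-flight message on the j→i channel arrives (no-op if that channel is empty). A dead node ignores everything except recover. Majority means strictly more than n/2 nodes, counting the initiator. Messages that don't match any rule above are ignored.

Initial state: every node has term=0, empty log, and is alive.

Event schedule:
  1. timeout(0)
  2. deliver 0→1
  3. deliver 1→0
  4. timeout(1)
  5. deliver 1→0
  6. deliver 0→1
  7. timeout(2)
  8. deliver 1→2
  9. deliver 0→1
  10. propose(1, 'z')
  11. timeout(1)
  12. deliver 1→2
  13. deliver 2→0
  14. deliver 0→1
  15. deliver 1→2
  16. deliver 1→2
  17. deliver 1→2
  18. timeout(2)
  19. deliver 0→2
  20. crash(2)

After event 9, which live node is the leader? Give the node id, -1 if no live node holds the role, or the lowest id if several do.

e1 timeout(0): 0[cand,t=1,-]
e2 deliver 0→1: 1[foll,t=1,-]
e3 deliver 1→0: 0[lead,t=1,-]
e4 timeout(1): 1[cand,t=2,-]
e5 deliver 1→0: 0[foll,t=2,-]
e6 deliver 0→1: 1[lead,t=2,-]
e7 timeout(2): 2[cand,t=1,-]
e8 deliver 1→2: 2[foll,t=2,-]
e9 deliver 0→1: ·

1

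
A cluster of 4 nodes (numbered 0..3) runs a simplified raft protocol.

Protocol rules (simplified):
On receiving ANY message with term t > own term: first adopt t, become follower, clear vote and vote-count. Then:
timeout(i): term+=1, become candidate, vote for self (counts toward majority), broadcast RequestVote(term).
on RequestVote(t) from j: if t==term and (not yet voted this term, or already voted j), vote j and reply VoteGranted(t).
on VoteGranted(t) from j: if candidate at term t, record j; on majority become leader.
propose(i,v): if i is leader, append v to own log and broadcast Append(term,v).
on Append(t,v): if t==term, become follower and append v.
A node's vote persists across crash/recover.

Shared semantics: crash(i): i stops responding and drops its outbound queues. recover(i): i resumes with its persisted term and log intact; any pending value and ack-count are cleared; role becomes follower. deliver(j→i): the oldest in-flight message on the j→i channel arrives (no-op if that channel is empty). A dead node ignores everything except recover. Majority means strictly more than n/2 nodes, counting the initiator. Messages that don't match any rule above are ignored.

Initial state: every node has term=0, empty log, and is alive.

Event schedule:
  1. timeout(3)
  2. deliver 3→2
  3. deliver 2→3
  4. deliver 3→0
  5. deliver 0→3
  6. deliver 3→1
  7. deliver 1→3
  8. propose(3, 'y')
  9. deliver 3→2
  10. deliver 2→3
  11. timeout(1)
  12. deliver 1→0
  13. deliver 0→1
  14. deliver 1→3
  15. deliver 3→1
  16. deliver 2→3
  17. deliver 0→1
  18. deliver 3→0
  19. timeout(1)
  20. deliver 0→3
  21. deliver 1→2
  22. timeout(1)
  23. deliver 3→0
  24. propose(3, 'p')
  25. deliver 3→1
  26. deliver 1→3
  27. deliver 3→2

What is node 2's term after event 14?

1

step 1 timeout(3): 3={cand,t=1,log=-}
step 2 deliver 3→2: 2={foll,t=1,log=-}
step 3 deliver 2→3: —
step 4 deliver 3→0: 0={foll,t=1,log=-}
step 5 deliver 0→3: 3={lead,t=1,log=-}
step 6 deliver 3→1: 1={foll,t=1,log=-}
step 7 deliver 1→3: —
step 8 propose(3,'y'): 3={lead,t=1,log=y}
step 9 deliver 3→2: 2={foll,t=1,log=y}
step 10 deliver 2→3: —
step 11 timeout(1): 1={cand,t=2,log=-}
step 12 deliver 1→0: 0={foll,t=2,log=-}
step 13 deliver 0→1: —
step 14 deliver 1→3: 3={foll,t=2,log=y}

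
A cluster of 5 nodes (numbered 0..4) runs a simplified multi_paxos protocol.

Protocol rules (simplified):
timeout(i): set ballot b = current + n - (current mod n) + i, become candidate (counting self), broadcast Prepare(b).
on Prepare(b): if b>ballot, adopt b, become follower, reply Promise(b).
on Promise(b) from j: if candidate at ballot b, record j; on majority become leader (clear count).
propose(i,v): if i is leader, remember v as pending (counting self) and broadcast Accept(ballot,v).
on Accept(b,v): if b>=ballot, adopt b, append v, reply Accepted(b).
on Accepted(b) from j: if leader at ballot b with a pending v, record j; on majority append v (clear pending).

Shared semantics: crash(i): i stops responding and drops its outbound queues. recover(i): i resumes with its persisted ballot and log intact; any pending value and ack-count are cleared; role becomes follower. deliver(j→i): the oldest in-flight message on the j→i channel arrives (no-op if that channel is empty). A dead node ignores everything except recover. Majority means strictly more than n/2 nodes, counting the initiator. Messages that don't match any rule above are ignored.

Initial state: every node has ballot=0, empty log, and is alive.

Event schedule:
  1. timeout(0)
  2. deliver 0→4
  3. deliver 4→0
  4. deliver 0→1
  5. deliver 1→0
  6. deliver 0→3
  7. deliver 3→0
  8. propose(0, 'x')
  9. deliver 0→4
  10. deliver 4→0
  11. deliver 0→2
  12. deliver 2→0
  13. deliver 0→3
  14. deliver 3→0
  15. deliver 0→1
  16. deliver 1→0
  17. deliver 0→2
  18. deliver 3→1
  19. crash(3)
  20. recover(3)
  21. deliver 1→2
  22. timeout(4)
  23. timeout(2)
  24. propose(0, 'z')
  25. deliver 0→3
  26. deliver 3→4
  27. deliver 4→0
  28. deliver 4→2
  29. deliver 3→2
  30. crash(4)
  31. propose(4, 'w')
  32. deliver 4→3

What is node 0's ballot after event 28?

1. timeout(0):  <0:cand b5 ->
2. deliver 0→4:  <4:foll b5 ->
3. deliver 4→0:  nop
4. deliver 0→1:  <1:foll b5 ->
5. deliver 1→0:  <0:lead b5 ->
6. deliver 0→3:  <3:foll b5 ->
7. deliver 3→0:  nop
8. propose(0,'x'):  nop
9. deliver 0→4:  <4:foll b5 x>
10. deliver 4→0:  nop
11. deliver 0→2:  <2:foll b5 ->
12. deliver 2→0:  nop
13. deliver 0→3:  <3:foll b5 x>
14. deliver 3→0:  <0:lead b5 x>
15. deliver 0→1:  <1:foll b5 x>
16. deliver 1→0:  nop
17. deliver 0→2:  <2:foll b5 x>
18. deliver 3→1:  nop
19. crash(3):  <3:✗foll b5 x>
20. recover(3):  <3:foll b5 x>
21. deliver 1→2:  nop
22. timeout(4):  <4:cand b14 x>
23. timeout(2):  <2:cand b12 x>
24. propose(0,'z'):  nop
25. deliver 0→3:  <3:foll b5 x,z>
26. deliver 3→4:  nop
27. deliver 4→0:  <0:foll b14 x>
28. deliver 4→2:  <2:foll b14 x>

14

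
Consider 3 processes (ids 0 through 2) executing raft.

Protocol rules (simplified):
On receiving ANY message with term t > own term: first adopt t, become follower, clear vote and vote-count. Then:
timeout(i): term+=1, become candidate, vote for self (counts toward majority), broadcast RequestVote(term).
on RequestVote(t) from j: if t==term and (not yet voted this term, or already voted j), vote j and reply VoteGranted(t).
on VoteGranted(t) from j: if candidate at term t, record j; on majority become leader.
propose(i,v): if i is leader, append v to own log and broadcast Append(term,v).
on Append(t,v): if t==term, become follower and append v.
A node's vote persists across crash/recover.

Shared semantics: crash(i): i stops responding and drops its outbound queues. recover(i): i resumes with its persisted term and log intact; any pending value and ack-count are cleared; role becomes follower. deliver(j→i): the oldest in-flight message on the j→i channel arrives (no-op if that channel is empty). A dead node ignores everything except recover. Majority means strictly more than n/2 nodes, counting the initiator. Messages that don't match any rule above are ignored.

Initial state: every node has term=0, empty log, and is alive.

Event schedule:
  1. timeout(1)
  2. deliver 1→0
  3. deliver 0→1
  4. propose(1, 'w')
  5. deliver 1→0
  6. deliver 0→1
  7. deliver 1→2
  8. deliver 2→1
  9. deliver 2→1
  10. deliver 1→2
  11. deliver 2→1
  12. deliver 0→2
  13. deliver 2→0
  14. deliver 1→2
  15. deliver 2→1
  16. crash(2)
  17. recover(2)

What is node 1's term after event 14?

1

1. timeout(1):  <1:cand t1 ->
2. deliver 1→0:  <0:foll t1 ->
3. deliver 0→1:  <1:lead t1 ->
4. propose(1,'w'):  <1:lead t1 w>
5. deliver 1→0:  <0:foll t1 w>
6. deliver 0→1:  nop
7. deliver 1→2:  <2:foll t1 ->
8. deliver 2→1:  nop
9. deliver 2→1:  nop
10. deliver 1→2:  <2:foll t1 w>
11. deliver 2→1:  nop
12. deliver 0→2:  nop
13. deliver 2→0:  nop
14. deliver 1→2:  nop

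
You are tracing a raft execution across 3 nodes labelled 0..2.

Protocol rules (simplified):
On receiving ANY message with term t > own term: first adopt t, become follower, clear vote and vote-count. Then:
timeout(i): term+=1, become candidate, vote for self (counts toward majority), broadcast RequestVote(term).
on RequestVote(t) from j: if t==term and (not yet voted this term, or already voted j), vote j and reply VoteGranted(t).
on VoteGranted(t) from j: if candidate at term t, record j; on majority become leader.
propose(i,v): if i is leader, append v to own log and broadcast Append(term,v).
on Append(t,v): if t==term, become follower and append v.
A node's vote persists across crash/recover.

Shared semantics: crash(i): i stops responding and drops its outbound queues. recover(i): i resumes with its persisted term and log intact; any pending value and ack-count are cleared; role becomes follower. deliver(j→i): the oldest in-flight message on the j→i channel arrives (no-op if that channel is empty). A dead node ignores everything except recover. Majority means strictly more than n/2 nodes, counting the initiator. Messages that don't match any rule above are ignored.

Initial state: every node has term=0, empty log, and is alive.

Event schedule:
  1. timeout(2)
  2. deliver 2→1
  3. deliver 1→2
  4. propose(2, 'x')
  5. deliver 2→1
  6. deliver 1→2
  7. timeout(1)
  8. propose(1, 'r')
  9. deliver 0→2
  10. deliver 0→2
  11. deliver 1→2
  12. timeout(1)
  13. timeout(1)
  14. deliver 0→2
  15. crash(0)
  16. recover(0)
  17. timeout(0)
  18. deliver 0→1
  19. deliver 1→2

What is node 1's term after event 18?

step 1 timeout(2): 2={cand,t=1,log=-}
step 2 deliver 2→1: 1={foll,t=1,log=-}
step 3 deliver 1→2: 2={lead,t=1,log=-}
step 4 propose(2,'x'): 2={lead,t=1,log=x}
step 5 deliver 2→1: 1={foll,t=1,log=x}
step 6 deliver 1→2: —
step 7 timeout(1): 1={cand,t=2,log=x}
step 8 propose(1,'r'): —
step 9 deliver 0→2: —
step 10 deliver 0→2: —
step 11 deliver 1→2: 2={foll,t=2,log=x}
step 12 timeout(1): 1={cand,t=3,log=x}
step 13 timeout(1): 1={cand,t=4,log=x}
step 14 deliver 0→2: —
step 15 crash(0): 0={✗foll,t=0,log=-}
step 16 recover(0): 0={foll,t=0,log=-}
step 17 timeout(0): 0={cand,t=1,log=-}
step 18 deliver 0→1: —

4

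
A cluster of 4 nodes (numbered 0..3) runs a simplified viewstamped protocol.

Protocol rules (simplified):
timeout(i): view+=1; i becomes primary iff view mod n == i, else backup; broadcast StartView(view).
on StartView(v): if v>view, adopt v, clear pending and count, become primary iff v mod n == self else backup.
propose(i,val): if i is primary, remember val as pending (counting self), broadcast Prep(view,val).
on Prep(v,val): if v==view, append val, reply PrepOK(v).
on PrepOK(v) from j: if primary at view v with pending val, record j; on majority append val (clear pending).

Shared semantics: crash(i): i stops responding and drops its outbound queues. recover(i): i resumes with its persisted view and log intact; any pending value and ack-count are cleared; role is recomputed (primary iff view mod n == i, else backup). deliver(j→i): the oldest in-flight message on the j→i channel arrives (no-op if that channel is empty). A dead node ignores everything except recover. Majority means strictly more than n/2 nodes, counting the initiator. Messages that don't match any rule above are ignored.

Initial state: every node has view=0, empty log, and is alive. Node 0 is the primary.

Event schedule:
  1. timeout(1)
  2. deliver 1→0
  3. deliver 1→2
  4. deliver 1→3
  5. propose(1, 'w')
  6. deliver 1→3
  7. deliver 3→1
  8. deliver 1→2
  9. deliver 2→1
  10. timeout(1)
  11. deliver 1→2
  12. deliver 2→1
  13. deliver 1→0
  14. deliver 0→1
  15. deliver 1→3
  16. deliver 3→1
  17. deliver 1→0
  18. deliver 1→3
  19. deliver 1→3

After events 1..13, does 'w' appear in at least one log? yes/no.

[1] timeout(1) → N1(prim v1 [-])
[2] deliver 1→0 → N0(back v1 [-])
[3] deliver 1→2 → N2(back v1 [-])
[4] deliver 1→3 → N3(back v1 [-])
[5] propose(1,'w') → ∅
[6] deliver 1→3 → N3(back v1 [w])
[7] deliver 3→1 → ∅
[8] deliver 1→2 → N2(back v1 [w])
[9] deliver 2→1 → N1(prim v1 [w])
[10] timeout(1) → N1(back v2 [w])
[11] deliver 1→2 → N2(prim v2 [w])
[12] deliver 2→1 → ∅
[13] deliver 1→0 → N0(back v1 [w])

yes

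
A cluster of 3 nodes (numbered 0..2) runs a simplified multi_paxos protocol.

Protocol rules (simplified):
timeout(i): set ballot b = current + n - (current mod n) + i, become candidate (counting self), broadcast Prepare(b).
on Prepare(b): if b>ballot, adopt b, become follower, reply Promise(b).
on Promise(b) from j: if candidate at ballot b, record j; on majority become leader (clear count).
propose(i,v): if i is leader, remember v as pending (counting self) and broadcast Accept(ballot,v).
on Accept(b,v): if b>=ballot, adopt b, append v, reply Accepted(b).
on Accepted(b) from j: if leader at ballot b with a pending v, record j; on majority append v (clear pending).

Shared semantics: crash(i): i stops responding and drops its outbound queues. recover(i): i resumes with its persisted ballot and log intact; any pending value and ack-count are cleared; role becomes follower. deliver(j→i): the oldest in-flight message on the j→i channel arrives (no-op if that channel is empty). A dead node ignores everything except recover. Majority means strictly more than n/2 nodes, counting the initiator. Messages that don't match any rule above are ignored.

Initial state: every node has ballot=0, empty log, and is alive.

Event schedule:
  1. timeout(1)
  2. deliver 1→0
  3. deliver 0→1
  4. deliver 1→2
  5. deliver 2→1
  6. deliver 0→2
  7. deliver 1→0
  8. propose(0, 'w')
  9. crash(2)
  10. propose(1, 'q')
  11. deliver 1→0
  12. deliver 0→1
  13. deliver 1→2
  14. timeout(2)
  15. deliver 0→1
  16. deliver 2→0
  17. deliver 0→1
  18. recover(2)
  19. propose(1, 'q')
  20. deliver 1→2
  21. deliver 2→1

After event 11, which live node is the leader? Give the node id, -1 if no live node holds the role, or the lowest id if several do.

1

[1] timeout(1) → N1(cand b4 [-])
[2] deliver 1→0 → N0(foll b4 [-])
[3] deliver 0→1 → N1(lead b4 [-])
[4] deliver 1→2 → N2(foll b4 [-])
[5] deliver 2→1 → ∅
[6] deliver 0→2 → ∅
[7] deliver 1→0 → ∅
[8] propose(0,'w') → ∅
[9] crash(2) → N2(✗foll b4 [-])
[10] propose(1,'q') → ∅
[11] deliver 1→0 → N0(foll b4 [q])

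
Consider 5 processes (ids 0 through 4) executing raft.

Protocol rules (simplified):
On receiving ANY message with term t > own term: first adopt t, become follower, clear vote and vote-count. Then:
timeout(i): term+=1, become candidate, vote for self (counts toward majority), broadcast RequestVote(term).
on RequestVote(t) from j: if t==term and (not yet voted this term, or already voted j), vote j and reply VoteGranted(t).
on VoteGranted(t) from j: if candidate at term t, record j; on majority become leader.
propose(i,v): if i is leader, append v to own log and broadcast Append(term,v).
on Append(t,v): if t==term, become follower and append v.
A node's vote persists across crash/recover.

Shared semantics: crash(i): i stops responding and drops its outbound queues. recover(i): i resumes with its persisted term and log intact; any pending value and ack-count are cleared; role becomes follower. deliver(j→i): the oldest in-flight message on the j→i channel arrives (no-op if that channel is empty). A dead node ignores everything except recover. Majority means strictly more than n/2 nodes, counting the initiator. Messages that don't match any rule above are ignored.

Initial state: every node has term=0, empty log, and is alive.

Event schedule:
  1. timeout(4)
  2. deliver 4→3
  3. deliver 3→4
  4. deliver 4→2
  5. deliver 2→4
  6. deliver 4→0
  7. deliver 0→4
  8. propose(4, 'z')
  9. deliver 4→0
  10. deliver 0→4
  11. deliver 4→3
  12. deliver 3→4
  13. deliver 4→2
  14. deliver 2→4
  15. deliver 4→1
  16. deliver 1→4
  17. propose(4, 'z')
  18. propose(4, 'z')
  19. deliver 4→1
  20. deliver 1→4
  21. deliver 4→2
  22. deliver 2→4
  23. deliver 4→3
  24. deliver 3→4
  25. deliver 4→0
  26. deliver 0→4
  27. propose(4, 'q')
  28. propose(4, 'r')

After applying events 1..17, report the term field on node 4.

1

step 1 timeout(4): 4={cand,t=1,log=-}
step 2 deliver 4→3: 3={foll,t=1,log=-}
step 3 deliver 3→4: —
step 4 deliver 4→2: 2={foll,t=1,log=-}
step 5 deliver 2→4: 4={lead,t=1,log=-}
step 6 deliver 4→0: 0={foll,t=1,log=-}
step 7 deliver 0→4: —
step 8 propose(4,'z'): 4={lead,t=1,log=z}
step 9 deliver 4→0: 0={foll,t=1,log=z}
step 10 deliver 0→4: —
step 11 deliver 4→3: 3={foll,t=1,log=z}
step 12 deliver 3→4: —
step 13 deliver 4→2: 2={foll,t=1,log=z}
step 14 deliver 2→4: —
step 15 deliver 4→1: 1={foll,t=1,log=-}
step 16 deliver 1→4: —
step 17 propose(4,'z'): 4={lead,t=1,log=z,z}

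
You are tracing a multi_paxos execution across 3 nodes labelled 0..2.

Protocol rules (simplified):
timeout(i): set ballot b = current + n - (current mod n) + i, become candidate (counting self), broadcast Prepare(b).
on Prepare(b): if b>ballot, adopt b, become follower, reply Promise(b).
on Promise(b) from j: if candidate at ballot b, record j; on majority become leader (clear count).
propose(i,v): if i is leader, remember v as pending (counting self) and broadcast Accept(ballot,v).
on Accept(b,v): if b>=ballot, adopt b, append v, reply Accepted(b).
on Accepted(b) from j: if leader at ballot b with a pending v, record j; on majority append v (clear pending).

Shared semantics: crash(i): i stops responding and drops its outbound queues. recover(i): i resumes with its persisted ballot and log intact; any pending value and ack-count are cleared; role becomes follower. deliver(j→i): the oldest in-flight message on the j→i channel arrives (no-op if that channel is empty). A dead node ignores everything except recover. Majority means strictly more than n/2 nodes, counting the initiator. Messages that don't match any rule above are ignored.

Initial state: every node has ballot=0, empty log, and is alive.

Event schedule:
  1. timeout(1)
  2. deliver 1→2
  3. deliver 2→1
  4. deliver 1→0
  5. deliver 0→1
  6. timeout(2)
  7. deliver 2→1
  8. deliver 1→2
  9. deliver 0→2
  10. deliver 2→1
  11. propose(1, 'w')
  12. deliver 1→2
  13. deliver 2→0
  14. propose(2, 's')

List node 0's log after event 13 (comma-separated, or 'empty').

e1 timeout(1): 1[cand,b=4,-]
e2 deliver 1→2: 2[foll,b=4,-]
e3 deliver 2→1: 1[lead,b=4,-]
e4 deliver 1→0: 0[foll,b=4,-]
e5 deliver 0→1: ·
e6 timeout(2): 2[cand,b=8,-]
e7 deliver 2→1: 1[foll,b=8,-]
e8 deliver 1→2: 2[lead,b=8,-]
e9 deliver 0→2: ·
e10 deliver 2→1: ·
e11 propose(1,'w'): ·
e12 deliver 1→2: ·
e13 deliver 2→0: 0[foll,b=8,-]

empty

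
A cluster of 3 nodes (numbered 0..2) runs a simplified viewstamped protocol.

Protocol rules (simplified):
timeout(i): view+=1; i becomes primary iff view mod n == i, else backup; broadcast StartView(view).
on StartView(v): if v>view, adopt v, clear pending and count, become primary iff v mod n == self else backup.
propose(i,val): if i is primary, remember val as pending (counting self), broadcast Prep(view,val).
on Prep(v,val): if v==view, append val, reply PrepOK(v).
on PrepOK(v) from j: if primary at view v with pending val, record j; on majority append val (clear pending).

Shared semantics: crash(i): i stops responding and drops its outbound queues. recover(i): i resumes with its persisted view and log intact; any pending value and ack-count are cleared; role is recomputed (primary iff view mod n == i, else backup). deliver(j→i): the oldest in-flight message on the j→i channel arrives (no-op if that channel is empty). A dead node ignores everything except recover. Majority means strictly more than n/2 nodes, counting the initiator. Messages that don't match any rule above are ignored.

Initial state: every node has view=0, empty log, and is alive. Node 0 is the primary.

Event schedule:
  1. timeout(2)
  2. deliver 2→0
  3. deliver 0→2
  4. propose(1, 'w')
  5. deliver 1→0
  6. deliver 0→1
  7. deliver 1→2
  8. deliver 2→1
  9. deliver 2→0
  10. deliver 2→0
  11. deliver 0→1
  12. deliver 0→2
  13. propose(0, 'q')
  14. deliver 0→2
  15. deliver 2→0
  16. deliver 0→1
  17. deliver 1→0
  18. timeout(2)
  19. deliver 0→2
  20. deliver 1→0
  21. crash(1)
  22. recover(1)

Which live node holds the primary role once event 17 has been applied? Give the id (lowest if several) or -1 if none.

1

1. timeout(2):  <2:back v1 ->
2. deliver 2→0:  <0:back v1 ->
3. deliver 0→2:  nop
4. propose(1,'w'):  nop
5. deliver 1→0:  nop
6. deliver 0→1:  nop
7. deliver 1→2:  nop
8. deliver 2→1:  <1:prim v1 ->
9. deliver 2→0:  nop
10. deliver 2→0:  nop
11. deliver 0→1:  nop
12. deliver 0→2:  nop
13. propose(0,'q'):  nop
14. deliver 0→2:  nop
15. deliver 2→0:  nop
16. deliver 0→1:  nop
17. deliver 1→0:  nop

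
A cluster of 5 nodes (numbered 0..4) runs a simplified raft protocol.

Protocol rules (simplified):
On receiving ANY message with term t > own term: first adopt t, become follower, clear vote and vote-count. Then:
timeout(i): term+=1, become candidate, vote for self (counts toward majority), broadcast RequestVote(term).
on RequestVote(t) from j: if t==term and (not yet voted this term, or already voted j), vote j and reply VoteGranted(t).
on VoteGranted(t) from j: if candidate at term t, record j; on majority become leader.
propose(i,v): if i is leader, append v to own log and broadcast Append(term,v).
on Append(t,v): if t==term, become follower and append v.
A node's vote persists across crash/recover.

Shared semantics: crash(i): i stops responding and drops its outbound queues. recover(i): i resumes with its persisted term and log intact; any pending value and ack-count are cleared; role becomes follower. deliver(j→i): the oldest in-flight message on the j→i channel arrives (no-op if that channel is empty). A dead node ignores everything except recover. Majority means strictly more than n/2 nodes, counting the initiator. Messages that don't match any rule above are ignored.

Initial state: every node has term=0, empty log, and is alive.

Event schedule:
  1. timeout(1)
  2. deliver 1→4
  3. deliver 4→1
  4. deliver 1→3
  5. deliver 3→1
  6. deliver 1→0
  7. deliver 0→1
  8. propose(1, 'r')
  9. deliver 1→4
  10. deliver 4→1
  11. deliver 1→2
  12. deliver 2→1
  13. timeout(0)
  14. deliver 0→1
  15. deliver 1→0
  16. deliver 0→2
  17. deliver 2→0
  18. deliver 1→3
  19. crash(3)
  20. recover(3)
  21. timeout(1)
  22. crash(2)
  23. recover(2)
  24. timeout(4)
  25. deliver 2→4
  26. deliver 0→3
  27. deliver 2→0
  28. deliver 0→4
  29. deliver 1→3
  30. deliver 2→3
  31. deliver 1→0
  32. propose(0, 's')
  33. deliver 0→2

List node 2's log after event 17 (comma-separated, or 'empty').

1. timeout(1):  <1:cand t1 ->
2. deliver 1→4:  <4:foll t1 ->
3. deliver 4→1:  nop
4. deliver 1→3:  <3:foll t1 ->
5. deliver 3→1:  <1:lead t1 ->
6. deliver 1→0:  <0:foll t1 ->
7. deliver 0→1:  nop
8. propose(1,'r'):  <1:lead t1 r>
9. deliver 1→4:  <4:foll t1 r>
10. deliver 4→1:  nop
11. deliver 1→2:  <2:foll t1 ->
12. deliver 2→1:  nop
13. timeout(0):  <0:cand t2 ->
14. deliver 0→1:  <1:foll t2 r>
15. deliver 1→0:  nop
16. deliver 0→2:  <2:foll t2 ->
17. deliver 2→0:  nop

empty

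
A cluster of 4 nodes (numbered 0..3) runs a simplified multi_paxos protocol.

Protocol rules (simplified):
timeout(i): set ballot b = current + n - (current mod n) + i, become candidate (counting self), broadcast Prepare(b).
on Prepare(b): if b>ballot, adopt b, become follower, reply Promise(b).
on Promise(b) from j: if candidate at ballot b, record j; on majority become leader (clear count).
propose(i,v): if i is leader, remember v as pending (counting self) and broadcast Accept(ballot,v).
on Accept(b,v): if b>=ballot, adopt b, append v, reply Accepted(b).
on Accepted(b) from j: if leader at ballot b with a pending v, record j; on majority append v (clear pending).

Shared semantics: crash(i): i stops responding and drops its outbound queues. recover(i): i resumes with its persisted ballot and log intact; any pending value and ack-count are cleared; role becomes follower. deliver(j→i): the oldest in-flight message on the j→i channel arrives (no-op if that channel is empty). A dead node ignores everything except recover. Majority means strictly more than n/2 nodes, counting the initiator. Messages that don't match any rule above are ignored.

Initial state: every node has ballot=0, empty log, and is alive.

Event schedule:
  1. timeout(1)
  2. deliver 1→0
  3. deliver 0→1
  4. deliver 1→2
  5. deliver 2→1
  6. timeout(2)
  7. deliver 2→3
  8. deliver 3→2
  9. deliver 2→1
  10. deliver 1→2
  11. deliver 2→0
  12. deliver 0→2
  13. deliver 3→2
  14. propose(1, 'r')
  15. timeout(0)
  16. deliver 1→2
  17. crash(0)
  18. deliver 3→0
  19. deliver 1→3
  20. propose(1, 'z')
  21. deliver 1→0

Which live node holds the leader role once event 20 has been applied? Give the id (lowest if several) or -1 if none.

2

1. timeout(1):  <1:cand b5 ->
2. deliver 1→0:  <0:foll b5 ->
3. deliver 0→1:  nop
4. deliver 1→2:  <2:foll b5 ->
5. deliver 2→1:  <1:lead b5 ->
6. timeout(2):  <2:cand b10 ->
7. deliver 2→3:  <3:foll b10 ->
8. deliver 3→2:  nop
9. deliver 2→1:  <1:foll b10 ->
10. deliver 1→2:  <2:lead b10 ->
11. deliver 2→0:  <0:foll b10 ->
12. deliver 0→2:  nop
13. deliver 3→2:  nop
14. propose(1,'r'):  nop
15. timeout(0):  <0:cand b12 ->
16. deliver 1→2:  nop
17. crash(0):  <0:✗cand b12 ->
18. deliver 3→0:  nop
19. deliver 1→3:  nop
20. propose(1,'z'):  nop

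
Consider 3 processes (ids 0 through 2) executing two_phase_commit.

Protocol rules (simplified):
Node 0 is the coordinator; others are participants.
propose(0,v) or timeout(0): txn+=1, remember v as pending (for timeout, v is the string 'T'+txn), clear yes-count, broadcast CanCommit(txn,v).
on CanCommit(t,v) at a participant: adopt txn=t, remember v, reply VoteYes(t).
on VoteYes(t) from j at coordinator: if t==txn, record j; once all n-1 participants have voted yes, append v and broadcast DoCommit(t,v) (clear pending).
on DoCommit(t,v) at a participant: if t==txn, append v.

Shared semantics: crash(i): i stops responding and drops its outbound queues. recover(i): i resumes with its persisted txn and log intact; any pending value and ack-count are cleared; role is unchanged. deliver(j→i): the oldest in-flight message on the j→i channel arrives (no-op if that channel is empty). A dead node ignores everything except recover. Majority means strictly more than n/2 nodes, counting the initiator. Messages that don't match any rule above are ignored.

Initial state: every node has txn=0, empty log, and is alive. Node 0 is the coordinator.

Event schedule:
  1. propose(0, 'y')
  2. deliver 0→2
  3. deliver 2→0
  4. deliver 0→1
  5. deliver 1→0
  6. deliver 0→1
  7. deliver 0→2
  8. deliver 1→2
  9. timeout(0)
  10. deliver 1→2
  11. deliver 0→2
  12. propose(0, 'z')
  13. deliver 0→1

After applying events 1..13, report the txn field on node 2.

2

step 1 propose(0,'y'): 0={coor,t=1,log=-}
step 2 deliver 0→2: 2={part,t=1,log=-}
step 3 deliver 2→0: —
step 4 deliver 0→1: 1={part,t=1,log=-}
step 5 deliver 1→0: 0={coor,t=1,log=y}
step 6 deliver 0→1: 1={part,t=1,log=y}
step 7 deliver 0→2: 2={part,t=1,log=y}
step 8 deliver 1→2: —
step 9 timeout(0): 0={coor,t=2,log=y}
step 10 deliver 1→2: —
step 11 deliver 0→2: 2={part,t=2,log=y}
step 12 propose(0,'z'): 0={coor,t=3,log=y}
step 13 deliver 0→1: 1={part,t=2,log=y}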